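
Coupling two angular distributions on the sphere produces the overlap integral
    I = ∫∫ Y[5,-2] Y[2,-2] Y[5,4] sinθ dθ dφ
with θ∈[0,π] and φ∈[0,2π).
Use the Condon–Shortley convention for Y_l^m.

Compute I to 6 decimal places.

-0.137240

Checks pass: Σm=0; 12 even; l₃=5∈[3,7].
(2·5+1)(2·2+1)(2·5+1) = 605
Δ: 2! 8! 2! / 13! → 1/38610
sum: t=0:+1/2880 t=1:−1/576 t=2:+1/2880 = -1/960
3j²(5 2 5; 0 0 0) = Δ·Π!·Σ² = 10/429  (sign +1)
sum: t=0:+1/20160 = 1/20160
3j²(5 2 5; -2 -2 4) = Δ·Π!·Σ² = 12/715  (sign -1)
combine: 4πI² = 605·10/429·12/715 = 40/169
take √, sign -1: I = -0.13724032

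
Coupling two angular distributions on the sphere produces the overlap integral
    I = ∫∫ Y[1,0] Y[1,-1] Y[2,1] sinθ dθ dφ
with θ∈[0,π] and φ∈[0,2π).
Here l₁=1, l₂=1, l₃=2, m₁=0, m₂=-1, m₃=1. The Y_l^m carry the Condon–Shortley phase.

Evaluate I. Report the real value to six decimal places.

-0.218510

Rules hold: Σm=0, L=4 even, 0≤2≤2.
N = 3·3·5 = 45
Δ = 0!·2!·2!/5! = 1/30
Racah Σ t=0..0: t=0:+1/1 = 1/1
⇒ 3j(1 1 2; 0 0 0)² = 2/15, sgn +1
Racah Σ t=0..0: t=0:+1/2 = 1/2
⇒ 3j(1 1 2; 0 -1 1)² = 1/10, sgn -1
4πI² = N·(3j₀)²·(3jₘ)² = 3/5
I = -1·√(0.6/4π) = -0.21850969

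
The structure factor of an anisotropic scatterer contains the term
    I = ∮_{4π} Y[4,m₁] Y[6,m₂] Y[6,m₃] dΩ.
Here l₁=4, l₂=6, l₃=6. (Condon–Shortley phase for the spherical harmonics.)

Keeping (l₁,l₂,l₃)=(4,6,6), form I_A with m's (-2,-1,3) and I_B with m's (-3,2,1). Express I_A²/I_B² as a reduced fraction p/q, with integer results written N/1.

l's match ⇒ only the (l;m) 3-j factors differ between A and B.
A: triangle coeff Δ(4,6,6) = 1/15315300; Σ_t [2,4]: t=2:+1/69120 t=3:−1/51840 t=4:+1/483840 = -1/362880; (3j)²=16/17017 [(4 6 6; -2 -1 3)], sign=+1
B: triangle coeff Δ(4,6,6) = 1/15315300; Σ_t [3,4]: t=3:−1/103680 t=4:+1/82944 = 1/414720; (3j)²=49/43758 [(4 6 6; -3 2 1)], sign=-1
I_A²/I_B² = (16/17017)/(49/43758) = 288/343

288/343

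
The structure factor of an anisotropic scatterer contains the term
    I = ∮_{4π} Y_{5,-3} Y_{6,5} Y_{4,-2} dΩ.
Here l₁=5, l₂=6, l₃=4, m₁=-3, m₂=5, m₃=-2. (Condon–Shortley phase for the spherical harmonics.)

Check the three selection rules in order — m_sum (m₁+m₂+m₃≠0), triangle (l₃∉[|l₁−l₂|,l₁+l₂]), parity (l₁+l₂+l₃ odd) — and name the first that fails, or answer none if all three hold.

parity

m₁+m₂+m₃ = -3 + 5 − 2 = 0  ✓
triangle: |5−6|=1 ≤ l₃=4 ≤ 5+6=11  ✓
parity: l₁+l₂+l₃ = 15 is odd  ✗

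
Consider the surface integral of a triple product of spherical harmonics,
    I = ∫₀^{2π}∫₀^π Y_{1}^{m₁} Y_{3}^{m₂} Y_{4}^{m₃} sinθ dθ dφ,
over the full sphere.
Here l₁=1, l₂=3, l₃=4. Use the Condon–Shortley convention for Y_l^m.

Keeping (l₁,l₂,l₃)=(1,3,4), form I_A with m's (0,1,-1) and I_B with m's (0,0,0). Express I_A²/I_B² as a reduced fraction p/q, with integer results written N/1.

15/16

Same 1,3,4: normalisation and zero-m 3j drop out of the ratio.
A: Δ: 0! 2! 6! / 9! → 1/252; sum: t=0:+1/48 = 1/48; 3j²(1 3 4; 0 1 -1) = Δ·Π!·Σ² = 5/84  (sign -1)
B: Δ: 0! 2! 6! / 9! → 1/252; sum: t=0:+1/36 = 1/36; 3j²(1 3 4; 0 0 0) = Δ·Π!·Σ² = 4/63  (sign +1)
I_A²/I_B² = (5/84)/(4/63) = 15/16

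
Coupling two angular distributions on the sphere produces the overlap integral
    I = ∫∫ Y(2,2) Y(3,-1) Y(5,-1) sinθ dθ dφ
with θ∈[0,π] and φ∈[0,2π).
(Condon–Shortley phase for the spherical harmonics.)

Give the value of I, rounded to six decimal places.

m-sum 0 ✓  L=10 even ✓  1≤5≤5 ✓
Π(2lᵢ+1) = 5×7×11 = 385
triangle coeff Δ(2,3,5) = 1/2310
Σ_t [0,0]: t=0:+1/144 = 1/144
(3j)²=10/231 [(2 3 5; 0 0 0)], sign=-1
Σ_t [0,0]: t=0:+1/1152 = 1/1152
(3j)²=1/154 [(2 3 5; 2 -1 -1)], sign=+1
⇒ 4πI² = 25/231
I = (-1)√(25/231/(4π)) = -0.09280237

-0.092802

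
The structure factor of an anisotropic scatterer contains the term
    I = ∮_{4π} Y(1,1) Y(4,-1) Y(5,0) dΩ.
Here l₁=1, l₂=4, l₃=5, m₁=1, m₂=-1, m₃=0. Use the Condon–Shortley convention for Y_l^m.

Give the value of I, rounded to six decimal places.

0.155288

Rules hold: Σm=0, L=10 even, 3≤5≤5.
N = 3·9·11 = 297
Δ = 0!·2!·8!/11! = 1/495
Racah Σ t=0..0: t=0:+1/576 = 1/576
⇒ 3j(1 4 5; 0 0 0)² = 5/99, sgn -1
Racah Σ t=0..0: t=0:+1/1440 = 1/1440
⇒ 3j(1 4 5; 1 -1 0)² = 2/99, sgn -1
4πI² = N·(3j₀)²·(3jₘ)² = 10/33
I = +1·√(0.30303/4π) = 0.15528807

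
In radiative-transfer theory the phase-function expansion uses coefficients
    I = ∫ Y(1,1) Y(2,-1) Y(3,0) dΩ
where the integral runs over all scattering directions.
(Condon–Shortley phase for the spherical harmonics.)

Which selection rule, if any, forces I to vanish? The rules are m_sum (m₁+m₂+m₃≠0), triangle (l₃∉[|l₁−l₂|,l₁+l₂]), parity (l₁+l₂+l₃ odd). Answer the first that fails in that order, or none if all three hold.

none

Σmᵢ = 0  ✓
l₃∈[|l₁−l₂|,l₁+l₂]=[1,3], have l₃=3  ✓
Σlᵢ = 6 ⇒ even  ✓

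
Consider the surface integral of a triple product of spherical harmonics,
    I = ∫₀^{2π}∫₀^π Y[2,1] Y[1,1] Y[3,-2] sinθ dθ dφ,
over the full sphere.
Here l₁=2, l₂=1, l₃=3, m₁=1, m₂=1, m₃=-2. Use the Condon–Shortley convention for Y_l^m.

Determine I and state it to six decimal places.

m-sum 0 ✓  L=6 even ✓  1≤3≤3 ✓
Π(2lᵢ+1) = 5×3×7 = 105
triangle coeff Δ(2,1,3) = 1/105
Σ_t [0,0]: t=0:+1/4 = 1/4
(3j)²=3/35 [(2 1 3; 0 0 0)], sign=-1
Σ_t [0,0]: t=0:+1/12 = 1/12
(3j)²=2/21 [(2 1 3; 1 1 -2)], sign=-1
⇒ 4πI² = 6/7
I = (+1)√(6/7/(4π)) = 0.26116903

0.261169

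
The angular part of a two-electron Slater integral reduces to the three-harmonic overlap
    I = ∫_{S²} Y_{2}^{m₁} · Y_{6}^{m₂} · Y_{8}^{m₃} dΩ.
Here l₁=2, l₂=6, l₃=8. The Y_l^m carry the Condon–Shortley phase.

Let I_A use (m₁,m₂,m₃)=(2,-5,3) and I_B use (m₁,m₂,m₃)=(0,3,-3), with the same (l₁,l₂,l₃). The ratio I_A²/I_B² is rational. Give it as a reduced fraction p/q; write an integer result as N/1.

Shared (l₁,l₂,l₃)=(2,6,8): N and (l;000)² cancel in I_A²/I_B².
A: Δ = 0!·4!·12!/17! = 1/30940; Racah Σ t=0..0: t=0:+1/958003200 = 1/958003200; ⇒ 3j(2 6 8; 2 -5 3)² = 1/6188, sgn -1
B: Δ = 0!·4!·12!/17! = 1/30940; Racah Σ t=0..0: t=0:+1/8709120 = 1/8709120; ⇒ 3j(2 6 8; 0 3 -3)² = 55/3094, sgn -1
I_A²/I_B² = (1/6188)/(55/3094) = 1/110

1/110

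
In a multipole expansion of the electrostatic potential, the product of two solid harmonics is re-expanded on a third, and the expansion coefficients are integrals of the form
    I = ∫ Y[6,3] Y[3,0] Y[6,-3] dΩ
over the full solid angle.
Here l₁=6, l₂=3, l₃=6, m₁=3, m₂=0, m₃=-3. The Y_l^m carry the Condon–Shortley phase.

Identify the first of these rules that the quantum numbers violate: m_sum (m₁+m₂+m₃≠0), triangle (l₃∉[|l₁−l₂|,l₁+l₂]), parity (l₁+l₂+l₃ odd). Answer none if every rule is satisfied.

m₁+m₂+m₃ = 3 + 0 − 3 = 0  ✓
triangle: |6−3|=3 ≤ l₃=6 ≤ 6+3=9  ✓
parity: l₁+l₂+l₃ = 15 is odd  ✗

parity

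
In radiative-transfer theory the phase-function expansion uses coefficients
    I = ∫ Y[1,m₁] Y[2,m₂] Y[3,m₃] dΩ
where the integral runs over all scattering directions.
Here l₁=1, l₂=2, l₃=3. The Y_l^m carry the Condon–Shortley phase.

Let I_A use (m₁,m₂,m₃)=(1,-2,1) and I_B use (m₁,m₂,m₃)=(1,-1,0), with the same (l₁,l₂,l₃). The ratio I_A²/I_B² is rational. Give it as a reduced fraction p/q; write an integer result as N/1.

1/3

Same 1,2,3: normalisation and zero-m 3j drop out of the ratio.
A: Δ: 0! 2! 4! / 7! → 1/105; sum: t=0:+1/48 = 1/48; 3j²(1 2 3; 1 -2 1) = Δ·Π!·Σ² = 1/105  (sign +1)
B: Δ: 0! 2! 4! / 7! → 1/105; sum: t=0:+1/12 = 1/12; 3j²(1 2 3; 1 -1 0) = Δ·Π!·Σ² = 1/35  (sign -1)
I_A²/I_B² = (1/105)/(1/35) = 1/3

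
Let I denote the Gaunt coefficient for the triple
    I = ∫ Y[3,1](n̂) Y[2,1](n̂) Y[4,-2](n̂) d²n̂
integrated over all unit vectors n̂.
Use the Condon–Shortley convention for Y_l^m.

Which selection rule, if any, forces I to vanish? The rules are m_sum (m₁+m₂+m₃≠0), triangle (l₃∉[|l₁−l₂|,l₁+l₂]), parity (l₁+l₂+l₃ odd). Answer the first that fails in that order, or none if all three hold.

Σmᵢ = 0  ✓
l₃∈[|l₁−l₂|,l₁+l₂]=[1,5], have l₃=4  ✓
Σlᵢ = 9 ⇒ odd  ✗

parity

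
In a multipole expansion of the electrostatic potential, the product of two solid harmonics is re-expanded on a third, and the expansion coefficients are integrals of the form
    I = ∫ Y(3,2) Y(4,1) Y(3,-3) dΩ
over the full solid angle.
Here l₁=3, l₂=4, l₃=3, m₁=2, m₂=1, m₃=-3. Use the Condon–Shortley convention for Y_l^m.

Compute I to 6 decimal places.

0.140463

Checks pass: Σm=0; 10 even; l₃=3∈[1,7].
(2·3+1)(2·4+1)(2·3+1) = 441
Δ: 4! 2! 4! / 11! → 1/34650
sum: t=1:−1/72 t=2:+1/16 t=3:−1/72 = 5/144
3j²(3 4 3; 0 0 0) = Δ·Π!·Σ² = 2/77  (sign -1)
sum: t=1:−1/288 = -1/288
3j²(3 4 3; 2 1 -3) = Δ·Π!·Σ² = 5/231  (sign -1)
combine: 4πI² = 441·2/77·5/231 = 30/121
take √, sign +1: I = 0.14046335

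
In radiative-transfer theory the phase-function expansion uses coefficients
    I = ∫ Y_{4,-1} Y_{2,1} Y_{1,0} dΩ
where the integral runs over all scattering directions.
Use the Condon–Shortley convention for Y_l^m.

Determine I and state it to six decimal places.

|4−2|≤1≤4+2 violated ⇒ I = 0

0.000000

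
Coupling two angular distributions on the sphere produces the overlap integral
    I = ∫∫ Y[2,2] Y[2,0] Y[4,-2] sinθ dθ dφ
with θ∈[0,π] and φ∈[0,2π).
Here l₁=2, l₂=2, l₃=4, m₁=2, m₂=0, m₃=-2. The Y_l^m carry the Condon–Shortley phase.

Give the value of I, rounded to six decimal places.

0.156078

Rules hold: Σm=0, L=8 even, 0≤4≤4.
N = 5·5·9 = 225
Δ = 0!·4!·4!/9! = 1/630
Racah Σ t=0..0: t=0:+1/16 = 1/16
⇒ 3j(2 2 4; 0 0 0)² = 2/35, sgn +1
Racah Σ t=0..0: t=0:+1/96 = 1/96
⇒ 3j(2 2 4; 2 0 -2)² = 1/42, sgn +1
4πI² = N·(3j₀)²·(3jₘ)² = 15/49
I = +1·√(0.306122/4π) = 0.15607835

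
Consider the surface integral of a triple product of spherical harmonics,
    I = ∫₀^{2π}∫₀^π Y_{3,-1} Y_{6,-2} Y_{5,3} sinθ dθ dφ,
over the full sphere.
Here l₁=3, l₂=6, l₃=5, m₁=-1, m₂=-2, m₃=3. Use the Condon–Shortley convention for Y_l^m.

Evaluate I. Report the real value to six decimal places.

m-sum 0 ✓  L=14 even ✓  3≤5≤9 ✓
Π(2lᵢ+1) = 7×13×11 = 1001
triangle coeff Δ(3,6,5) = 1/675675
Σ_t [1,3]: t=1:−1/8640 t=2:+1/2304 t=3:−1/8640 = 7/34560
(3j)²=7/429 [(3 6 5; 0 0 0)], sign=-1
Σ_t [2,4]: t=2:+1/11520 t=3:−1/30240 t=4:+1/1935360 = 1/18432
(3j)²=7/429 [(3 6 5; -1 -2 3)], sign=+1
⇒ 4πI² = 343/1287
I = (-1)√(343/1287/(4π)) = -0.14563067

-0.145631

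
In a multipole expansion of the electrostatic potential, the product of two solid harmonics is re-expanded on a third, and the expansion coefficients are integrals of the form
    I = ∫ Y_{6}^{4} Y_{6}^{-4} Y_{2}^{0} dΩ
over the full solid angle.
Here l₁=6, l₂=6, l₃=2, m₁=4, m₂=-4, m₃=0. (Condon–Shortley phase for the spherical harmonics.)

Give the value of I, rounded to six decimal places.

Checks pass: Σm=0; 14 even; l₃=2∈[0,12].
(2·6+1)(2·6+1)(2·2+1) = 845
Δ: 10! 2! 2! / 15! → 1/90090
sum: t=4:+1/69120 t=5:−1/14400 t=6:+1/69120 = -7/172800
3j²(6 6 2; 0 0 0) = Δ·Π!·Σ² = 14/715  (sign -1)
sum: t=0:+1/14515200 t=1:−1/362880 t=2:+1/322560 = 1/2419200
3j²(6 6 2; 4 -4 0) = Δ·Π!·Σ² = 2/5005  (sign +1)
combine: 4πI² = 845·14/715·2/5005 = 4/605
take √, sign -1: I = -0.02293757

-0.022938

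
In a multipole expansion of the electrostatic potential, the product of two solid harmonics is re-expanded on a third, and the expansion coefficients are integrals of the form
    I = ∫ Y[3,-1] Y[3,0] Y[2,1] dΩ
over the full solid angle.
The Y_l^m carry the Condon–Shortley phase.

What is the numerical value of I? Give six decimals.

Checks pass: Σm=0; 8 even; l₃=2∈[0,6].
(2·3+1)(2·3+1)(2·2+1) = 245
Δ: 4! 2! 2! / 9! → 1/3780
sum: t=1:−1/24 t=2:+1/4 t=3:−1/24 = 1/6
3j²(3 3 2; 0 0 0) = Δ·Π!·Σ² = 4/105  (sign +1)
sum: t=2:+1/8 t=3:−1/12 = 1/24
3j²(3 3 2; -1 0 1) = Δ·Π!·Σ² = 1/210  (sign -1)
combine: 4πI² = 245·4/105·1/210 = 2/45
take √, sign -1: I = -0.05947080

-0.059471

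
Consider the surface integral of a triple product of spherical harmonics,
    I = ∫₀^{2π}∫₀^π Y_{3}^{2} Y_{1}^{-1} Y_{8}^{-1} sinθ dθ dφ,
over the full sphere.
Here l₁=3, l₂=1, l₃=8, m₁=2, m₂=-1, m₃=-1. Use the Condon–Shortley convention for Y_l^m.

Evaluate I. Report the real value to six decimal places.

0.000000

l₃=8 ∉ [2,4] — triangle fails ⇒ I = 0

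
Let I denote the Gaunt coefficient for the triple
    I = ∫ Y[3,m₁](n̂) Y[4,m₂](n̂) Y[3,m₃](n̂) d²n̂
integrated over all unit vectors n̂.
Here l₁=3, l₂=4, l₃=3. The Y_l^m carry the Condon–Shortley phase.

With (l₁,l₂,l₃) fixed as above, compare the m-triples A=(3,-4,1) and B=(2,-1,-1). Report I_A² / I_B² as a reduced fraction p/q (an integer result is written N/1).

21/16

Same 3,4,3: normalisation and zero-m 3j drop out of the ratio.
A: Δ: 4! 2! 4! / 11! → 1/34650; sum: t=0:+1/1152 = 1/1152; 3j²(3 4 3; 3 -4 1) = Δ·Π!·Σ² = 1/33  (sign +1)
B: Δ: 4! 2! 4! / 11! → 1/34650; sum: t=0:+1/144 t=1:−1/48 = -1/72; 3j²(3 4 3; 2 -1 -1) = Δ·Π!·Σ² = 16/693  (sign -1)
I_A²/I_B² = (1/33)/(16/693) = 21/16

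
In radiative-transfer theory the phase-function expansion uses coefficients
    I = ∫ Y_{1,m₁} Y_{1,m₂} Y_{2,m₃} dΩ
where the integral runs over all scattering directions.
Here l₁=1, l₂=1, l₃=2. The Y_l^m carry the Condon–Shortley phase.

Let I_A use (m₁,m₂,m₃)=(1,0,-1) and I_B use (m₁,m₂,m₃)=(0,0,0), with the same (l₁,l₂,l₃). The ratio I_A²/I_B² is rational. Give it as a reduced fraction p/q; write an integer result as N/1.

Shared (l₁,l₂,l₃)=(1,1,2): N and (l;000)² cancel in I_A²/I_B².
A: Δ = 0!·2!·2!/5! = 1/30; Racah Σ t=0..0: t=0:+1/2 = 1/2; ⇒ 3j(1 1 2; 1 0 -1)² = 1/10, sgn -1
B: Δ = 0!·2!·2!/5! = 1/30; Racah Σ t=0..0: t=0:+1/1 = 1/1; ⇒ 3j(1 1 2; 0 0 0)² = 2/15, sgn +1
I_A²/I_B² = (1/10)/(2/15) = 3/4

3/4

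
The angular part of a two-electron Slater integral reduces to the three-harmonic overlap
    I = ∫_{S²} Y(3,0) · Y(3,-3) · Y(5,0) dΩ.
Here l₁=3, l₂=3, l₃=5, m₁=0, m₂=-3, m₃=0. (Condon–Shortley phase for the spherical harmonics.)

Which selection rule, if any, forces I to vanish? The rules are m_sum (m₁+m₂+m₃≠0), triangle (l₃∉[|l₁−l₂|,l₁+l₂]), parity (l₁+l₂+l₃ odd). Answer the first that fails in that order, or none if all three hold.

m_sum

azimuthal sum: 0 − 3 + 0 = -3  ✗
0 ≤ 5 ≤ 6 (triangle on l)
L = 3 + 3 + 5 = 11 (odd)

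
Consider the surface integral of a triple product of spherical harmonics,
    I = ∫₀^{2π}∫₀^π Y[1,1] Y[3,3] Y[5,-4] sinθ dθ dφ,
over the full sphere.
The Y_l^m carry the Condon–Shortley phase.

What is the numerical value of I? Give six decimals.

0.000000

|1−3|≤5≤1+3 violated ⇒ I = 0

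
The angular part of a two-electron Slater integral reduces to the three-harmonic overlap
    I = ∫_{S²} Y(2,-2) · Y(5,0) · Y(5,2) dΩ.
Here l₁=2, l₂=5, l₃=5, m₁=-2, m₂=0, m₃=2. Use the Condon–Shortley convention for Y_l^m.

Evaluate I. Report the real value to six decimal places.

-0.191372

Rules hold: Σm=0, L=12 even, 3≤5≤7.
N = 5·11·11 = 605
Δ = 2!·2!·8!/13! = 1/38610
Racah Σ t=0..2: t=0:+1/2880 t=1:−1/576 t=2:+1/2880 = -1/960
⇒ 3j(2 5 5; 0 0 0)² = 10/429, sgn +1
Racah Σ t=2..2: t=2:+1/2880 = 1/2880
⇒ 3j(2 5 5; -2 0 2)² = 14/429, sgn -1
4πI² = N·(3j₀)²·(3jₘ)² = 700/1521
I = -1·√(0.460224/4π) = -0.19137248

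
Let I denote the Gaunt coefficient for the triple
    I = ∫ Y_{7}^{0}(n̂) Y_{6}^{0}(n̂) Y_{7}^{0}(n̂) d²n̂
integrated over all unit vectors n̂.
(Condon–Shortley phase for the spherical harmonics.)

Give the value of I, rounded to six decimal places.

0.110103

Rules hold: Σm=0, L=20 even, 1≤7≤13.
N = 15·13·15 = 2925
Δ = 6!·8!·6!/21! = 1/2444321880
Racah Σ t=0..6: t=0:+1/2612736000 t=1:−1/20736000 t=2:+1/1658880 t=3:−1/746496 t=4:+1/1658880 t=5:−1/20736000 t=6:+1/2612736000 = -1/4354560
⇒ 3j(7 6 7; 0 0 0)² = 1000/138567, sgn +1
(m-triple is (0,0,0) — same symbol as above.)
4πI² = N·(3j₀)²·(3jₘ)² = 25000000/164109517
I = +1·√(0.152337/4π) = 0.11010276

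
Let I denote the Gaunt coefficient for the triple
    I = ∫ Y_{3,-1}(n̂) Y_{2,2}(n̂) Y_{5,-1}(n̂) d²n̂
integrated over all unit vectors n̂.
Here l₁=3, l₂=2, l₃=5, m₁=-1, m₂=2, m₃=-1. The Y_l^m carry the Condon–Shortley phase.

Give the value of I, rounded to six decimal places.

Checks pass: Σm=0; 10 even; l₃=5∈[1,5].
(2·3+1)(2·2+1)(2·5+1) = 385
Δ: 0! 6! 4! / 11! → 1/2310
sum: t=0:+1/144 = 1/144
3j²(3 2 5; 0 0 0) = Δ·Π!·Σ² = 10/231  (sign -1)
sum: t=0:+1/1152 = 1/1152
3j²(3 2 5; -1 2 -1) = Δ·Π!·Σ² = 1/154  (sign +1)
combine: 4πI² = 385·10/231·1/154 = 25/231
take √, sign -1: I = -0.09280237

-0.092802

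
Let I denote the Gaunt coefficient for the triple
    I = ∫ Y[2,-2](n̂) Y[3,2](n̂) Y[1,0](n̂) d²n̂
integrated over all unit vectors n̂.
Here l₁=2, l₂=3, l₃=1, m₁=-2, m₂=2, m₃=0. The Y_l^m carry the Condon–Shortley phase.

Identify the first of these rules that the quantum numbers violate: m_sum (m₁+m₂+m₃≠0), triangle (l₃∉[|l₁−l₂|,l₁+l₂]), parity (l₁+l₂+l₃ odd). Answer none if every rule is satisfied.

none

m₁+m₂+m₃ = -2 + 2 + 0 = 0  ✓
triangle: |2−3|=1 ≤ l₃=1 ≤ 2+3=5  ✓
parity: l₁+l₂+l₃ = 6 is even  ✓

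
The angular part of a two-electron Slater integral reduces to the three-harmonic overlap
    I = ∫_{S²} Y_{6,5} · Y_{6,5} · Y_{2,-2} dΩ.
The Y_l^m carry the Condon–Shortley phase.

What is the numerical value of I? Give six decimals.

Σmᵢ = 8 ≠ 0, so the φ-integral vanishes; I = 0

0.000000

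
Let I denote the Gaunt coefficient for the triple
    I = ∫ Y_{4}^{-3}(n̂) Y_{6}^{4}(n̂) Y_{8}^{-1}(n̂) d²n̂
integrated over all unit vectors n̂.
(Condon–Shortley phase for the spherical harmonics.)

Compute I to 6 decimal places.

Checks pass: Σm=0; 18 even; l₃=8∈[2,10].
(2·4+1)(2·6+1)(2·8+1) = 1989
Δ: 2! 6! 10! / 19! → 1/23279256
sum: t=0:+1/1658880 t=1:−1/518400 t=2:+1/1658880 = -1/1382400
3j²(4 6 8; 0 0 0) = Δ·Π!·Σ² = 504/46189  (sign -1)
sum: t=1:−1/261273600 t=2:+1/19353600 = 1/20901888
3j²(4 6 8; -3 4 -1) = Δ·Π!·Σ² = 21875/3325608  (sign -1)
combine: 4πI² = 1989·504/46189·21875/3325608 = 1378125/9653501
take √, sign +1: I = 0.10658521

0.106585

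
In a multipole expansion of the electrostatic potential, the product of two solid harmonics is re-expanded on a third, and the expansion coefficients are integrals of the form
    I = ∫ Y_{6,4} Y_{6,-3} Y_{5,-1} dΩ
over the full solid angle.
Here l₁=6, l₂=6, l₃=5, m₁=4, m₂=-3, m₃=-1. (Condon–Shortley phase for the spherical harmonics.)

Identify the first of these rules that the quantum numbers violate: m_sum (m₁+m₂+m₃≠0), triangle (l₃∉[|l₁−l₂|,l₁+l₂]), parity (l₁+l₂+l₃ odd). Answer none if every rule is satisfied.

parity

Σmᵢ = 0  ✓
l₃∈[|l₁−l₂|,l₁+l₂]=[0,12], have l₃=5  ✓
Σlᵢ = 17 ⇒ odd  ✗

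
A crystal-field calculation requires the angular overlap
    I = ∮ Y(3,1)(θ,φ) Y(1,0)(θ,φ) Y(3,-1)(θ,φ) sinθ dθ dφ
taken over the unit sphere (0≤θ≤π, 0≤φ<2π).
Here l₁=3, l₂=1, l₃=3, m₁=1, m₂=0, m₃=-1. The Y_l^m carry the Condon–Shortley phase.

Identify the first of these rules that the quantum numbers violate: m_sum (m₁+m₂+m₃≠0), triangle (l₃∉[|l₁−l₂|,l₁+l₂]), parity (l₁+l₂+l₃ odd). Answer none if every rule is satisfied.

parity

azimuthal sum: 1 + 0 − 1 = 0  ✓
2 ≤ 3 ≤ 4 (triangle on l)  ✓
L = 3 + 1 + 3 = 7 (odd)  ✗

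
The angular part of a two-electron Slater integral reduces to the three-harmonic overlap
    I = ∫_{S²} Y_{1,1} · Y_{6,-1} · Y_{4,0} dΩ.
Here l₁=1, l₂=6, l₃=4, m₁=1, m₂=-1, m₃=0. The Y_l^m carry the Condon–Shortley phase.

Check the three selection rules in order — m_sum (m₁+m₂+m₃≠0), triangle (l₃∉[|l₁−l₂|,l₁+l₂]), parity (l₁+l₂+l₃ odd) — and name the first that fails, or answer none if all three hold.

azimuthal sum: 1 − 1 + 0 = 0  ✓
5 ≤ 4 ≤ 7 (triangle on l)  ✗
L = 1 + 6 + 4 = 11 (odd)

triangle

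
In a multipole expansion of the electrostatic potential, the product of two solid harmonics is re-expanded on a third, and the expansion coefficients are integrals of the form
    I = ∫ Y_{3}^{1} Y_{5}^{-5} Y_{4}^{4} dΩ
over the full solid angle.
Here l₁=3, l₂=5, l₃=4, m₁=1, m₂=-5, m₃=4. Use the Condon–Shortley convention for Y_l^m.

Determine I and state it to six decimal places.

0.189625

m-sum 0 ✓  L=12 even ✓  2≤4≤8 ✓
Π(2lᵢ+1) = 7×11×9 = 693
triangle coeff Δ(3,5,4) = 1/180180
Σ_t [1,3]: t=1:−1/576 t=2:+1/144 t=3:−1/576 = 1/288
(3j)²=20/1001 [(3 5 4; 0 0 0)], sign=+1
Σ_t [0,0]: t=0:+1/34560 = 1/34560
(3j)²=14/429 [(3 5 4; 1 -5 4)], sign=+1
⇒ 4πI² = 840/1859
I = (+1)√(840/1859/(4π)) = 0.18962475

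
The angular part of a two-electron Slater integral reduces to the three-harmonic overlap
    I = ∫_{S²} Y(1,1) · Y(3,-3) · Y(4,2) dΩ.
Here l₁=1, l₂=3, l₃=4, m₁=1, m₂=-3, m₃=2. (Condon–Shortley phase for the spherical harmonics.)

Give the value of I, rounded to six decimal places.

0.061558

Checks pass: Σm=0; 8 even; l₃=4∈[2,4].
(2·1+1)(2·3+1)(2·4+1) = 189
Δ: 0! 2! 6! / 9! → 1/252
sum: t=0:+1/36 = 1/36
3j²(1 3 4; 0 0 0) = Δ·Π!·Σ² = 4/63  (sign +1)
sum: t=0:+1/1440 = 1/1440
3j²(1 3 4; 1 -3 2) = Δ·Π!·Σ² = 1/252  (sign +1)
combine: 4πI² = 189·4/63·1/252 = 1/21
take √, sign +1: I = 0.06155813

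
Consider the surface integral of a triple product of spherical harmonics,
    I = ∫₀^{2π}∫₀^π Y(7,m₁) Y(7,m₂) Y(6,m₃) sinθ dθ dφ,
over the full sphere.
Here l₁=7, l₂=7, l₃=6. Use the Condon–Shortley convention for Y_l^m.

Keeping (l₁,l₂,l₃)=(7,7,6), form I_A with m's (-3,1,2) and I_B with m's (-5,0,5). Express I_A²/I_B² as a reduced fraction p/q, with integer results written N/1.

21/1210

Shared (l₁,l₂,l₃)=(7,7,6): N and (l;000)² cancel in I_A²/I_B².
A: Δ = 8!·6!·6!/21! = 1/2444321880; Racah Σ t=4..8: t=4:+1/19906560 t=5:−1/3110400 t=6:+1/3317760 t=7:−1/21772800 t=8:+1/1393459200 = -1/66355200; ⇒ 3j(7 7 6; -3 1 2)² = 21/92378, sgn -1
B: Δ = 8!·6!·6!/21! = 1/2444321880; Racah Σ t=6..7: t=6:+1/124416000 t=7:−1/435456000 = 1/174182400; ⇒ 3j(7 7 6; -5 0 5)² = 55/4199, sgn -1
I_A²/I_B² = (21/92378)/(55/4199) = 21/1210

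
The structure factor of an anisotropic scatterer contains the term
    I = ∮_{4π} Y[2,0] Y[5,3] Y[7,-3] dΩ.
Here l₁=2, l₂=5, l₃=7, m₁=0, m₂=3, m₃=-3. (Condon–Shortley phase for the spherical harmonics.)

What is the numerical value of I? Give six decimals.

-0.186208

Rules hold: Σm=0, L=14 even, 3≤7≤7.
N = 5·11·15 = 825
Δ = 0!·4!·10!/15! = 1/15015
Racah Σ t=0..0: t=0:+1/57600 = 1/57600
⇒ 3j(2 5 7; 0 0 0)² = 21/715, sgn -1
Racah Σ t=0..0: t=0:+1/322560 = 1/322560
⇒ 3j(2 5 7; 0 3 -3)² = 18/1001, sgn +1
4πI² = N·(3j₀)²·(3jₘ)² = 810/1859
I = -1·√(0.435718/4π) = -0.18620781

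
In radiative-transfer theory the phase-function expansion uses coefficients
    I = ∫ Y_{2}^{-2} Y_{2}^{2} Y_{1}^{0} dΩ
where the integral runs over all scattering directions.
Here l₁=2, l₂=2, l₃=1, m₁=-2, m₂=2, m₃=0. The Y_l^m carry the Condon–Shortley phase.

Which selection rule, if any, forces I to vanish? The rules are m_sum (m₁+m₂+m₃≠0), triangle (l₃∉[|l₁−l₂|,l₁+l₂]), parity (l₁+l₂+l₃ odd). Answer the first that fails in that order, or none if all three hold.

Σmᵢ = 0  ✓
l₃∈[|l₁−l₂|,l₁+l₂]=[0,4], have l₃=1  ✓
Σlᵢ = 5 ⇒ odd  ✗

parity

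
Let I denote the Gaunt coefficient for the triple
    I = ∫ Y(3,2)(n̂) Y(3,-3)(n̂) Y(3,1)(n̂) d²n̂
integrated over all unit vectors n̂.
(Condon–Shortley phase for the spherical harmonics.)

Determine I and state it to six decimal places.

0.000000

L=9 odd ⇒ parity kills the (l;000) factor ⇒ I = 0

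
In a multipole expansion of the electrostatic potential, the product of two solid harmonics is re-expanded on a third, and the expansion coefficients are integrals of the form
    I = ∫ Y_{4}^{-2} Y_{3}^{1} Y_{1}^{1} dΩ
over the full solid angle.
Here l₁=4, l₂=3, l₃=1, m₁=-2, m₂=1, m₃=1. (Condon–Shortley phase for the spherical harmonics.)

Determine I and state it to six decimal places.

0.238414

m-sum 0 ✓  L=8 even ✓  1≤1≤7 ✓
Π(2lᵢ+1) = 9×7×3 = 189
triangle coeff Δ(4,3,1) = 1/252
Σ_t [3,3]: t=3:−1/36 = -1/36
(3j)²=4/63 [(4 3 1; 0 0 0)], sign=+1
Σ_t [4,4]: t=4:+1/96 = 1/96
(3j)²=5/84 [(4 3 1; -2 1 1)], sign=+1
⇒ 4πI² = 5/7
I = (+1)√(5/7/(4π)) = 0.23841361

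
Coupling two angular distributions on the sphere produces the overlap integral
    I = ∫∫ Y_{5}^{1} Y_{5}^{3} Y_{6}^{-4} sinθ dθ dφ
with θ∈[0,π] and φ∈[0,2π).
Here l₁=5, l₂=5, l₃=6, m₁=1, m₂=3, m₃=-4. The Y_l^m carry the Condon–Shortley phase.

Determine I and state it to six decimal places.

Rules hold: Σm=0, L=16 even, 0≤6≤10.
N = 11·11·13 = 1573
Δ = 4!·6!·6!/17! = 1/28588560
Racah Σ t=0..4: t=0:+1/345600 t=1:−1/13824 t=2:+1/5184 t=3:−1/13824 t=4:+1/345600 = 7/129600
⇒ 3j(5 5 6; 0 0 0)² = 80/7293, sgn +1
Racah Σ t=2..4: t=2:+1/138240 t=3:−1/86400 t=4:+1/829440 = -13/4147200
⇒ 3j(5 5 6; 1 3 -4)² = 13/3740, sgn -1
4πI² = N·(3j₀)²·(3jₘ)² = 52/867
I = -1·√(0.0599769/4π) = -0.06908555

-0.069086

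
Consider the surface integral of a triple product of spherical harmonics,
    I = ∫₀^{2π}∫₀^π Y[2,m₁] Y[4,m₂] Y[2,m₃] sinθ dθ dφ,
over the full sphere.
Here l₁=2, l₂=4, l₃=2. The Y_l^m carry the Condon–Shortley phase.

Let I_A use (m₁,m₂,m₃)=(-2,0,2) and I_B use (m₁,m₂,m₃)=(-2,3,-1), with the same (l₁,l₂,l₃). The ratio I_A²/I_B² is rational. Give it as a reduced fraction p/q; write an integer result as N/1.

1/35

l's match ⇒ only the (l;m) 3-j factors differ between A and B.
A: triangle coeff Δ(2,4,2) = 1/630; Σ_t [4,4]: t=4:+1/576 = 1/576; (3j)²=1/630 [(2 4 2; -2 0 2)], sign=+1
B: triangle coeff Δ(2,4,2) = 1/630; Σ_t [4,4]: t=4:+1/144 = 1/144; (3j)²=1/18 [(2 4 2; -2 3 -1)], sign=-1
I_A²/I_B² = (1/630)/(1/18) = 1/35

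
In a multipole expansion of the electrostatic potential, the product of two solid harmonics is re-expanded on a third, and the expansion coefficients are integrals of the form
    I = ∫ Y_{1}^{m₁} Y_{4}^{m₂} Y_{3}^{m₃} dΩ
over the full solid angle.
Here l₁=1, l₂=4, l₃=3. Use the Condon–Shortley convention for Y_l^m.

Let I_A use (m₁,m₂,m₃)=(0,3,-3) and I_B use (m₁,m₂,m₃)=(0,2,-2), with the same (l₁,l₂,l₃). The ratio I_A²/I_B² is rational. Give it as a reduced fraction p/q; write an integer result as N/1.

Same 1,4,3: normalisation and zero-m 3j drop out of the ratio.
A: Δ: 2! 0! 6! / 9! → 1/252; sum: t=1:−1/720 = -1/720; 3j²(1 4 3; 0 3 -3) = Δ·Π!·Σ² = 1/36  (sign -1)
B: Δ: 2! 0! 6! / 9! → 1/252; sum: t=1:−1/120 = -1/120; 3j²(1 4 3; 0 2 -2) = Δ·Π!·Σ² = 1/21  (sign +1)
I_A²/I_B² = (1/36)/(1/21) = 7/12

7/12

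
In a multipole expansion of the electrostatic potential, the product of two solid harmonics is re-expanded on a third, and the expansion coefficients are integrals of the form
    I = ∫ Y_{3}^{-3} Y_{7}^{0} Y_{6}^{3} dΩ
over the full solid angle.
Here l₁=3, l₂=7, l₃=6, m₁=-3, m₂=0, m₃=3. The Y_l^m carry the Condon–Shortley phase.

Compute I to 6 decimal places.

Rules hold: Σm=0, L=16 even, 4≤6≤10.
N = 7·15·13 = 1365
Δ = 4!·2!·10!/17! = 1/2042040
Racah Σ t=1..3: t=1:−1/207360 t=2:+1/57600 t=3:−1/207360 = 1/129600
⇒ 3j(3 7 6; 0 0 0)² = 168/12155, sgn +1
Racah Σ t=4..4: t=4:+1/1451520 = 1/1451520
⇒ 3j(3 7 6; -3 0 3)² = 45/4862, sgn -1
4πI² = N·(3j₀)²·(3jₘ)² = 79380/454597
I = -1·√(0.174616/4π) = -0.11787924

-0.117879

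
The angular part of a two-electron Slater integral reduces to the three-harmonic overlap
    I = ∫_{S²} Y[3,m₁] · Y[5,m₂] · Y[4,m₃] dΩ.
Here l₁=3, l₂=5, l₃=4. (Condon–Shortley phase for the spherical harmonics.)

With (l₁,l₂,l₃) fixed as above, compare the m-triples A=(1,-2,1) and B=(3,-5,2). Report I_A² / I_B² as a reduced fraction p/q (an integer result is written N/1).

256/225

Same 3,5,4: normalisation and zero-m 3j drop out of the ratio.
A: Δ: 4! 2! 6! / 13! → 1/180180; sum: t=0:+1/1728 t=1:−1/288 t=2:+1/960 = -1/540; 3j²(3 5 4; 1 -2 1) = Δ·Π!·Σ² = 128/6435  (sign +1)
B: Δ: 4! 2! 6! / 13! → 1/180180; sum: t=0:+1/34560 = 1/34560; 3j²(3 5 4; 3 -5 2) = Δ·Π!·Σ² = 5/286  (sign +1)
I_A²/I_B² = (128/6435)/(5/286) = 256/225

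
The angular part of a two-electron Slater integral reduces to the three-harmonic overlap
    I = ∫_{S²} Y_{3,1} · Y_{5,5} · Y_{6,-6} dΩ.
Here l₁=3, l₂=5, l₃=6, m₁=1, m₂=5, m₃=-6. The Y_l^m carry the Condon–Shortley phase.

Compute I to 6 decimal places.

-0.207001

m-sum 0 ✓  L=14 even ✓  2≤6≤8 ✓
Π(2lᵢ+1) = 7×11×13 = 1001
triangle coeff Δ(3,5,6) = 1/675675
Σ_t [0,2]: t=0:+1/8640 t=1:−1/2304 t=2:+1/8640 = -7/34560
(3j)²=7/429 [(3 5 6; 0 0 0)], sign=-1
Σ_t [2,2]: t=2:+1/1935360 = 1/1935360
(3j)²=3/91 [(3 5 6; 1 5 -6)], sign=+1
⇒ 4πI² = 7/13
I = (-1)√(7/13/(4π)) = -0.20700098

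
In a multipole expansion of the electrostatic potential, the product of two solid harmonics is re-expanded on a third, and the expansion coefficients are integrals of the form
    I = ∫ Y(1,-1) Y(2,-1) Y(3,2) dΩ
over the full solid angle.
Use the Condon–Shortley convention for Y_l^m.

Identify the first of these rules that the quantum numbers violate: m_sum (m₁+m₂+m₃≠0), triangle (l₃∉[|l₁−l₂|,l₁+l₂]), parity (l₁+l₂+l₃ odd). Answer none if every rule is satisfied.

none

azimuthal sum: -1 − 1 + 2 = 0  ✓
1 ≤ 3 ≤ 3 (triangle on l)  ✓
L = 1 + 2 + 3 = 6 (even)  ✓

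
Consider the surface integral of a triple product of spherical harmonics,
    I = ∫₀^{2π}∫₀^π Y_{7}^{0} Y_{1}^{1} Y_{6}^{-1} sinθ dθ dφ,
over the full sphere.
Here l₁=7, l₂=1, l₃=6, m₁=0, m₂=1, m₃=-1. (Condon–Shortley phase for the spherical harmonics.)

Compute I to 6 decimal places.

0.160342

m-sum 0 ✓  L=14 even ✓  6≤6≤8 ✓
Π(2lᵢ+1) = 15×3×13 = 585
triangle coeff Δ(7,1,6) = 1/1365
Σ_t [1,1]: t=1:−1/518400 = -1/518400
(3j)²=7/195 [(7 1 6; 0 0 0)], sign=-1
Σ_t [2,2]: t=2:+1/1209600 = 1/1209600
(3j)²=1/65 [(7 1 6; 0 1 -1)], sign=-1
⇒ 4πI² = 21/65
I = (+1)√(21/65/(4π)) = 0.16034227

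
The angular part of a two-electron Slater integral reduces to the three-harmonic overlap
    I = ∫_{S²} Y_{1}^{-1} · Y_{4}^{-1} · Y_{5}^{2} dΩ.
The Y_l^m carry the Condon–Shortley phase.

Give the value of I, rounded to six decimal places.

m-sum 0 ✓  L=10 even ✓  3≤5≤5 ✓
Π(2lᵢ+1) = 3×9×11 = 297
triangle coeff Δ(1,4,5) = 1/495
Σ_t [0,0]: t=0:+1/576 = 1/576
(3j)²=5/99 [(1 4 5; 0 0 0)], sign=-1
Σ_t [0,0]: t=0:+1/1440 = 1/1440
(3j)²=7/165 [(1 4 5; -1 -1 2)], sign=-1
⇒ 4πI² = 7/11
I = (+1)√(7/11/(4π)) = 0.22503380

0.225034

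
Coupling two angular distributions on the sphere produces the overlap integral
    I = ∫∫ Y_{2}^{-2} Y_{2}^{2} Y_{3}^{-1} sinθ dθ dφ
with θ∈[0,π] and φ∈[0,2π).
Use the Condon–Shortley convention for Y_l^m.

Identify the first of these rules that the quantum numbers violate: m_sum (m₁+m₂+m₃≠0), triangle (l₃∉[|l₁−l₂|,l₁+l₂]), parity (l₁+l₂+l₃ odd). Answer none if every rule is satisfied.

Σmᵢ = -1  ✗
l₃∈[|l₁−l₂|,l₁+l₂]=[0,4], have l₃=3
Σlᵢ = 7 ⇒ odd

m_sum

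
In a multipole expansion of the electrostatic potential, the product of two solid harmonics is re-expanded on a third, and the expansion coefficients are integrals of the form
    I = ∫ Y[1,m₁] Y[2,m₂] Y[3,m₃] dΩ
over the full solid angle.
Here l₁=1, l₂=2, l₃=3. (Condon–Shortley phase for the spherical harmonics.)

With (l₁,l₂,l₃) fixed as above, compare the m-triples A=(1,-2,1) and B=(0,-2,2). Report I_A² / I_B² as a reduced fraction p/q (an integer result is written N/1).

Shared (l₁,l₂,l₃)=(1,2,3): N and (l;000)² cancel in I_A²/I_B².
A: Δ = 0!·2!·4!/7! = 1/105; Racah Σ t=0..0: t=0:+1/48 = 1/48; ⇒ 3j(1 2 3; 1 -2 1)² = 1/105, sgn +1
B: Δ = 0!·2!·4!/7! = 1/105; Racah Σ t=0..0: t=0:+1/24 = 1/24; ⇒ 3j(1 2 3; 0 -2 2)² = 1/21, sgn -1
I_A²/I_B² = (1/105)/(1/21) = 1/5

1/5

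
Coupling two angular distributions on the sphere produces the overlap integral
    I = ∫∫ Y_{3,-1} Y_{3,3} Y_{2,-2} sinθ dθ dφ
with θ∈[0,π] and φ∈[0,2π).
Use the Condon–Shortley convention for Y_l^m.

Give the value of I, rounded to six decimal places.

0.132981

Checks pass: Σm=0; 8 even; l₃=2∈[0,6].
(2·3+1)(2·3+1)(2·2+1) = 245
Δ: 4! 2! 2! / 9! → 1/3780
sum: t=1:−1/24 t=2:+1/4 t=3:−1/24 = 1/6
3j²(3 3 2; 0 0 0) = Δ·Π!·Σ² = 4/105  (sign +1)
sum: t=4:+1/96 = 1/96
3j²(3 3 2; -1 3 -2) = Δ·Π!·Σ² = 1/42  (sign +1)
combine: 4πI² = 245·4/105·1/42 = 2/9
take √, sign +1: I = 0.13298076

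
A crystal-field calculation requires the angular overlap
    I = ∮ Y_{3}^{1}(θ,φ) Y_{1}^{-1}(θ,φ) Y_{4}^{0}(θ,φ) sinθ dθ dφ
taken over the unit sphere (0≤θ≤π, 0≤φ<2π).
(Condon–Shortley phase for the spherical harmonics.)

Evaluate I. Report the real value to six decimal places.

0.150786

Checks pass: Σm=0; 8 even; l₃=4∈[2,4].
(2·3+1)(2·1+1)(2·4+1) = 189
Δ: 0! 6! 2! / 9! → 1/252
sum: t=0:+1/36 = 1/36
3j²(3 1 4; 0 0 0) = Δ·Π!·Σ² = 4/63  (sign +1)
sum: t=0:+1/96 = 1/96
3j²(3 1 4; 1 -1 0) = Δ·Π!·Σ² = 1/42  (sign +1)
combine: 4πI² = 189·4/63·1/42 = 2/7
take √, sign +1: I = 0.15078601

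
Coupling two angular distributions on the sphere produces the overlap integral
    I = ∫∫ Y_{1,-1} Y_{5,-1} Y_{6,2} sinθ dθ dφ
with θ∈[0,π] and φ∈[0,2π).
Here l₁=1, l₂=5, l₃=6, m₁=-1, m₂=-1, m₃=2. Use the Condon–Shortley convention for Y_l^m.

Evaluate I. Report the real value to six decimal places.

0.216205

Checks pass: Σm=0; 12 even; l₃=6∈[4,6].
(2·1+1)(2·5+1)(2·6+1) = 429
Δ: 0! 2! 10! / 13! → 1/858
sum: t=0:+1/14400 = 1/14400
3j²(1 5 6; 0 0 0) = Δ·Π!·Σ² = 6/143  (sign +1)
sum: t=0:+1/34560 = 1/34560
3j²(1 5 6; -1 -1 2) = Δ·Π!·Σ² = 14/429  (sign +1)
combine: 4πI² = 429·6/143·14/429 = 84/143
take √, sign +1: I = 0.21620548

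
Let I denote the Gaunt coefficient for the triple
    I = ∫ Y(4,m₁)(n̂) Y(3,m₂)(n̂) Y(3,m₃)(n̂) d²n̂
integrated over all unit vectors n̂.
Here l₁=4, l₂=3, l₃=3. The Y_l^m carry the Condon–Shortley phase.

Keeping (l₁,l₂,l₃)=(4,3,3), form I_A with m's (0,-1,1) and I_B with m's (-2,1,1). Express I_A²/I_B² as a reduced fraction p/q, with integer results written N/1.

1/40

Shared (l₁,l₂,l₃)=(4,3,3): N and (l;000)² cancel in I_A²/I_B².
A: Δ = 4!·4!·2!/11! = 1/34650; Racah Σ t=0..2: t=0:+1/1152 t=1:−1/36 t=2:+1/32 = 5/1152; ⇒ 3j(4 3 3; 0 -1 1)² = 1/1386, sgn +1
B: Δ = 4!·4!·2!/11! = 1/34650; Racah Σ t=2..4: t=2:+1/192 t=3:−1/36 t=4:+1/192 = -5/288; ⇒ 3j(4 3 3; -2 1 1)² = 20/693, sgn -1
I_A²/I_B² = (1/1386)/(20/693) = 1/40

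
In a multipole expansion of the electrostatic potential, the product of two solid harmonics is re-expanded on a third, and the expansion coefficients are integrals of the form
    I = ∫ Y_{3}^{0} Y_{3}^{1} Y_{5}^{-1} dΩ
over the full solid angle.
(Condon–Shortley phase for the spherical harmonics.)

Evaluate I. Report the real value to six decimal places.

0.000000

l₁+l₂+l₃=11 is odd: 3j(l;000)=0 ⇒ I=0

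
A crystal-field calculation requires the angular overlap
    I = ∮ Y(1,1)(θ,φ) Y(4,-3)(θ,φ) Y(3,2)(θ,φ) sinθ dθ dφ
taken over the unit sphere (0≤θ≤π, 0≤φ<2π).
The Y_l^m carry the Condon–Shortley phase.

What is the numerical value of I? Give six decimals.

m-sum 0 ✓  L=8 even ✓  3≤3≤5 ✓
Π(2lᵢ+1) = 3×9×7 = 189
triangle coeff Δ(1,4,3) = 1/252
Σ_t [1,1]: t=1:−1/36 = -1/36
(3j)²=4/63 [(1 4 3; 0 0 0)], sign=+1
Σ_t [0,0]: t=0:+1/240 = 1/240
(3j)²=1/12 [(1 4 3; 1 -3 2)], sign=-1
⇒ 4πI² = 1/1
I = (-1)√(1/1/(4π)) = -0.28209479

-0.282095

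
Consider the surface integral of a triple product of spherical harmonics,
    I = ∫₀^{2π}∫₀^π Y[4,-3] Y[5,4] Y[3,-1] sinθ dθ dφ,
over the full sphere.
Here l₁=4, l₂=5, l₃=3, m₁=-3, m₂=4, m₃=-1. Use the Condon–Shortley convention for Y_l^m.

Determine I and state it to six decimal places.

0.042401

Rules hold: Σm=0, L=12 even, 1≤3≤9.
N = 9·11·7 = 693
Δ = 6!·2!·4!/13! = 1/180180
Racah Σ t=2..4: t=2:+1/576 t=3:−1/144 t=4:+1/576 = -1/288
⇒ 3j(4 5 3; 0 0 0)² = 20/1001, sgn +1
Racah Σ t=5..6: t=5:−1/5760 t=6:+1/4320 = 1/17280
⇒ 3j(4 5 3; -3 4 -1)² = 7/4290, sgn +1
4πI² = N·(3j₀)²·(3jₘ)² = 42/1859
I = +1·√(0.0225928/4π) = 0.04240138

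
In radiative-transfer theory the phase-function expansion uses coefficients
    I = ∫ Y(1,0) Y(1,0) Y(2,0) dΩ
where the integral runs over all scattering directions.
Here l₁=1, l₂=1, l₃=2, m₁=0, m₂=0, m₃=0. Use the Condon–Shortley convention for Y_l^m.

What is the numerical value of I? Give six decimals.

m-sum 0 ✓  L=4 even ✓  0≤2≤2 ✓
Π(2lᵢ+1) = 3×3×5 = 45
triangle coeff Δ(1,1,2) = 1/30
Σ_t [0,0]: t=0:+1/1 = 1/1
(3j)²=2/15 [(1 1 2; 0 0 0)], sign=+1
(m-triple is (0,0,0) — same symbol as above.)
⇒ 4πI² = 4/5
I = (+1)√(4/5/(4π)) = 0.25231325

0.252313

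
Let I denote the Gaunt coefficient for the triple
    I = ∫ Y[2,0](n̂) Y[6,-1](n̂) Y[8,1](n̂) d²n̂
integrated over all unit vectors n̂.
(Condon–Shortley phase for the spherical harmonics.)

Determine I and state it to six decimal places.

m-sum 0 ✓  L=16 even ✓  4≤8≤8 ✓
Π(2lᵢ+1) = 5×13×17 = 1105
triangle coeff Δ(2,6,8) = 1/30940
Σ_t [0,0]: t=0:+1/2073600 = 1/2073600
(3j)²=28/1105 [(2 6 8; 0 0 0)], sign=+1
Σ_t [0,0]: t=0:+1/2419200 = 1/2419200
(3j)²=27/1105 [(2 6 8; 0 -1 1)], sign=-1
⇒ 4πI² = 756/1105
I = (-1)√(756/1105/(4π)) = -0.23333228

-0.233332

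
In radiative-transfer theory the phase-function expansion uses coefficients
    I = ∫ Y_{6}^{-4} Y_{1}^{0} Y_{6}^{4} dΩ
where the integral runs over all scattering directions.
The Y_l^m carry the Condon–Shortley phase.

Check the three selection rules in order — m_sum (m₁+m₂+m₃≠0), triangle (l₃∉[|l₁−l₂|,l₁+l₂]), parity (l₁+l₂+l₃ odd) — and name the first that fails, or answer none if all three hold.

m₁+m₂+m₃ = -4 + 0 + 4 = 0  ✓
triangle: |6−1|=5 ≤ l₃=6 ≤ 6+1=7  ✓
parity: l₁+l₂+l₃ = 13 is odd  ✗

parity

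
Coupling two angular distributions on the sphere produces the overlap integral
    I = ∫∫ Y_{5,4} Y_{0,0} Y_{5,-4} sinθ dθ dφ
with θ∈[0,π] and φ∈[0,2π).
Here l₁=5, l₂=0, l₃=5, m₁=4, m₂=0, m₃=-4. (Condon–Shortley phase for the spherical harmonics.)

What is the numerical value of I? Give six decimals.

0.282095

m-sum 0 ✓  L=10 even ✓  5≤5≤5 ✓
Π(2lᵢ+1) = 11×1×11 = 121
triangle coeff Δ(5,0,5) = 1/11
Σ_t [0,0]: t=0:+1/14400 = 1/14400
(3j)²=1/11 [(5 0 5; 0 0 0)], sign=-1
Σ_t [0,0]: t=0:+1/362880 = 1/362880
(3j)²=1/11 [(5 0 5; 4 0 -4)], sign=-1
⇒ 4πI² = 1/1
I = (+1)√(1/1/(4π)) = 0.28209479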